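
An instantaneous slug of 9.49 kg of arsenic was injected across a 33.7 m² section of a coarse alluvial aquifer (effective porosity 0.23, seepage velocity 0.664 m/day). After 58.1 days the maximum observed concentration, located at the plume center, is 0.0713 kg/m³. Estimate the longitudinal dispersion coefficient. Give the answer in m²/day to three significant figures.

0.404 m²/day

At the plume center C_max = M/(n_e·A·√(4πDt)), so D = M²/(4πt·(n_e·A·C_max)²).
n_e·A·C_max = 0.23 × 33.7 × 0.0713 = 0.5526 kg/m.
D = 9.49²/(4π × 58.1 × 0.5526²) = 0.404 m²/day.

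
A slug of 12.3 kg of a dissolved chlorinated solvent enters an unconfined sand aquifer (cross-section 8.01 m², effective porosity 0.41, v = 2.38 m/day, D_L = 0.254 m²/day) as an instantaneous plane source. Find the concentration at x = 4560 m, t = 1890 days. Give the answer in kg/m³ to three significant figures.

For an instantaneous plane source, C(x,t) = M/(n_e·A·√(4πDt)) · exp(−(x−vt)²/(4Dt)), with n_e·A the pore (flow) area.
Plume center vt = 2.38 × 1890 = 4498.2 m, so the well at 4560 m is 61.8 m downgradient of the peak.
√(4πDt) = 77.67 m, giving peak height M/(n_e·A·√(4πDt)) = 12.3/(0.41 × 8.01 × 77.67) = 0.04822 kg/m³.
(x−vt)²/(4Dt) = (61.8)²/(4 × 0.254 × 1890) = 1.989; exp(−1.989) = 0.1368.
C = 0.04822 × 0.1368 = 0.00660 kg/m³.

0.00660 kg/m³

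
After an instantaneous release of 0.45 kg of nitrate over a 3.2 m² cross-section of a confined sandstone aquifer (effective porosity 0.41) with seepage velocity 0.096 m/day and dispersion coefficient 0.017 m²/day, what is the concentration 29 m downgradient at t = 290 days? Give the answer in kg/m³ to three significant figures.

0.0407 kg/m³

For an instantaneous plane source, C(x,t) = M/(n_e·A·√(4πDt)) · exp(−(x−vt)²/(4Dt)), with n_e·A the pore (flow) area.
Plume center vt = 0.096 × 290 = 27.84 m, so the well at 29 m is 1.16 m downgradient of the peak.
√(4πDt) = 7.871 m, giving peak height M/(n_e·A·√(4πDt)) = 0.45/(0.41 × 3.2 × 7.871) = 0.04358 kg/m³.
(x−vt)²/(4Dt) = (1.16)²/(4 × 0.017 × 290) = 0.06824; exp(−0.06824) = 0.9340.
C = 0.04358 × 0.9340 = 0.0407 kg/m³.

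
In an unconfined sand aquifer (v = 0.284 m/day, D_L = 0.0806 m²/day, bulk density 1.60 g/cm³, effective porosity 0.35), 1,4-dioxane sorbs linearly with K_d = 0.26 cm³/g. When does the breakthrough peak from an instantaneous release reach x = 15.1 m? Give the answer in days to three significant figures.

114 days

Retardation factor R = 1 + ρ_b·K_d/n = 1 + 1.60 × 0.26/0.35 = 2.189.
Sorption retards both mechanisms: v_R = v/R = 0.1297 m/day, D_R = D/R = 0.03682 m²/day.
Peak time from v_R²t² + 2D_R t − x² = 0: t = (√(D_R² + v_R²x²) − D_R)/v_R².
√(D_R² + v_R²x²) = √(0.03682² + 0.1297² × 15.1²) = 1.959; v_R² = 0.01682.
t = (1.959 − 0.03682)/0.01682 = 114 days.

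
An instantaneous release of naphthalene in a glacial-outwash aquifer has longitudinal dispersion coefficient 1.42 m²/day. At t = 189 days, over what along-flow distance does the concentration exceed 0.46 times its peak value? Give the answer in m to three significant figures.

57.7 m

The plume is Gaussian with σ = √(2Dt) = √(2 × 1.42 × 189) = 23.17 m.
C/C_peak = exp(−Δx²/(2σ²)) = 0.46 ⇒ Δx = σ·√(−2 ln 0.46) = 23.17 × 1.246 = 28.87 m.
Width = 2Δx = 57.7 m.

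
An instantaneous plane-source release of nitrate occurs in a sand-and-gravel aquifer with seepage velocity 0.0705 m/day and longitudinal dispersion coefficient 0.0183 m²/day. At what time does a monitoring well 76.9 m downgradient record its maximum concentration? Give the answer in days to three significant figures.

For the 1D instantaneous-source solution, setting ∂C/∂t = 0 at fixed x gives v²t² + 2Dt − x² = 0, so t = (√(D² + v²x²) − D)/v².
√(D² + v²x²) = √(0.0183² + 0.0705² × 76.9²) = 5.421; v² = 0.00497025.
t = (5.421 − 0.0183)/0.00497025 = 1090 days (vs. the pure-advection estimate x/v = 1090 d).

1090 days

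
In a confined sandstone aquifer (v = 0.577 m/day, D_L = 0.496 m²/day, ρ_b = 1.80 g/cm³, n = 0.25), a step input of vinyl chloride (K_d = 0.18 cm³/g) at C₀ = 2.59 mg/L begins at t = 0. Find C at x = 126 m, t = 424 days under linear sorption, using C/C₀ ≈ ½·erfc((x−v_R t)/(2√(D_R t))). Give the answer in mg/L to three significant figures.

0.195 mg/L

Retardation factor R = 1 + ρ_b·K_d/n = 1 + 1.80 × 0.18/0.25 = 2.296.
Sorption retards both mechanisms: v_R = v/R = 0.2513 m/day, D_R = D/R = 0.2160 m²/day.
v_R·t = 0.2513 × 424 = 106.5512 m; 2√(D_R t) = 19.14 m; argument = (126 − 106.5512)/19.14 = 1.016.
C = C₀ × ½·erfc(1.016) = 2.59 × 0.07538 = 0.195 mg/L.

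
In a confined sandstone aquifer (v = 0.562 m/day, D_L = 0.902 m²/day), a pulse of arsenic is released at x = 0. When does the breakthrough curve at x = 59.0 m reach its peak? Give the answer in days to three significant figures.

For the 1D instantaneous-source solution, setting ∂C/∂t = 0 at fixed x gives v²t² + 2Dt − x² = 0, so t = (√(D² + v²x²) − D)/v².
√(D² + v²x²) = √(0.902² + 0.562² × 59.0²) = 33.17; v² = 0.315844.
t = (33.17 − 0.902)/0.315844 = 102 days (vs. the pure-advection estimate x/v = 105 d).

102 days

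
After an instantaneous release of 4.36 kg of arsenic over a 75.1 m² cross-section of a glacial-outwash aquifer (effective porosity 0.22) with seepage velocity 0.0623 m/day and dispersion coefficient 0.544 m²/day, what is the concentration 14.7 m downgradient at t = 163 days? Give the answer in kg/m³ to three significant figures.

For an instantaneous plane source, C(x,t) = M/(n_e·A·√(4πDt)) · exp(−(x−vt)²/(4Dt)), with n_e·A the pore (flow) area.
Plume center vt = 0.0623 × 163 = 10.1549 m, so the well at 14.7 m is 4.5451 m downgradient of the peak.
√(4πDt) = 33.38 m, giving peak height M/(n_e·A·√(4πDt)) = 4.36/(0.22 × 75.1 × 33.38) = 0.007906 kg/m³.
(x−vt)²/(4Dt) = (4.5451)²/(4 × 0.544 × 163) = 0.05824; exp(−0.05824) = 0.9434.
C = 0.007906 × 0.9434 = 0.00746 kg/m³.

0.00746 kg/m³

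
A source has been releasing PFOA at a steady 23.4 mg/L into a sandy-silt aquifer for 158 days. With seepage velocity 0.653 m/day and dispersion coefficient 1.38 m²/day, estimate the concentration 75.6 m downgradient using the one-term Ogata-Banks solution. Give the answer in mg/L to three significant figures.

21.2 mg/L

For a continuous step input, C/C₀ ≈ ½·erfc((x−vt)/(2√(Dt))).
vt = 0.653 × 158 = 103.174 m and 2√(Dt) = 2√(1.38 × 158) = 29.53 m.
Argument (x−vt)/(2√(Dt)) = (75.6 − 103.174)/29.53 = -0.9338; ½·erfc(-0.9338) = 0.9067.
C = 23.4 × 0.9067 = 21.2 mg/L.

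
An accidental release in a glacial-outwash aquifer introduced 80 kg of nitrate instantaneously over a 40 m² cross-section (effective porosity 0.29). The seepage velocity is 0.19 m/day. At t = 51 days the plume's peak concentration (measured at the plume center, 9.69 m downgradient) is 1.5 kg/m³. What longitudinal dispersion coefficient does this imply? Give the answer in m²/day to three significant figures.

0.0330 m²/day

At the plume center C_max = M/(n_e·A·√(4πDt)), so D = M²/(4πt·(n_e·A·C_max)²).
n_e·A·C_max = 0.29 × 40 × 1.5 = 17.40 kg/m.
D = 80²/(4π × 51 × 17.40²) = 0.0330 m²/day.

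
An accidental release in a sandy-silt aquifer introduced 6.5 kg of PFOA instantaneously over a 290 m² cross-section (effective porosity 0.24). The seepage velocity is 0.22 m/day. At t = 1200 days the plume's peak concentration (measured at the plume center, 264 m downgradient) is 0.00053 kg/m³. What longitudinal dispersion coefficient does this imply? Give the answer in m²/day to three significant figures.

2.06 m²/day

At the plume center C_max = M/(n_e·A·√(4πDt)), so D = M²/(4πt·(n_e·A·C_max)²).
n_e·A·C_max = 0.24 × 290 × 0.00053 = 0.03689 kg/m.
D = 6.5²/(4π × 1200 × 0.03689²) = 2.06 m²/day.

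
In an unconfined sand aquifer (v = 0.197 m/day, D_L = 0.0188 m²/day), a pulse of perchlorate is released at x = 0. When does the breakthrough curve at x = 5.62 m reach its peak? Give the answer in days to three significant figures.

For the 1D instantaneous-source solution, setting ∂C/∂t = 0 at fixed x gives v²t² + 2Dt − x² = 0, so t = (√(D² + v²x²) − D)/v².
√(D² + v²x²) = √(0.0188² + 0.197² × 5.62²) = 1.107; v² = 0.038809.
t = (1.107 − 0.0188)/0.038809 = 28.0 days (vs. the pure-advection estimate x/v = 28.5 d).

28.0 days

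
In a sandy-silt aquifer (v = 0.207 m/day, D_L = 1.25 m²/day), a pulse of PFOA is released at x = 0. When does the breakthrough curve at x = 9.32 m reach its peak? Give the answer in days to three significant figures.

24.5 days

For the 1D instantaneous-source solution, setting ∂C/∂t = 0 at fixed x gives v²t² + 2Dt − x² = 0, so t = (√(D² + v²x²) − D)/v².
√(D² + v²x²) = √(1.25² + 0.207² × 9.32²) = 2.299; v² = 0.042849.
t = (2.299 − 1.25)/0.042849 = 24.5 days (vs. the pure-advection estimate x/v = 45.0 d).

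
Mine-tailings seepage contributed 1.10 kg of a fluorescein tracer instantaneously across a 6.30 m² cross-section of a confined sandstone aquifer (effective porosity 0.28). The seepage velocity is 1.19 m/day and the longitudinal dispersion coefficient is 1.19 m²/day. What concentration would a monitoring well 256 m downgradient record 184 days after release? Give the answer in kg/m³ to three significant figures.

0.00248 kg/m³

For an instantaneous plane source, C(x,t) = M/(n_e·A·√(4πDt)) · exp(−(x−vt)²/(4Dt)), with n_e·A the pore (flow) area.
Plume center vt = 1.19 × 184 = 218.96 m, so the well at 256 m is 37.04 m downgradient of the peak.
√(4πDt) = 52.46 m, giving peak height M/(n_e·A·√(4πDt)) = 1.10/(0.28 × 6.30 × 52.46) = 0.01189 kg/m³.
(x−vt)²/(4Dt) = (37.04)²/(4 × 1.19 × 184) = 1.566; exp(−1.566) = 0.2089.
C = 0.01189 × 0.2089 = 0.00248 kg/m³.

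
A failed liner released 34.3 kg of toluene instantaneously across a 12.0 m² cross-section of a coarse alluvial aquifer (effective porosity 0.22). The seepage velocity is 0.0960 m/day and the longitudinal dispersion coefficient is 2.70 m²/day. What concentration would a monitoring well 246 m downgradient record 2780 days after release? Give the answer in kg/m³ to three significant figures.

For an instantaneous plane source, C(x,t) = M/(n_e·A·√(4πDt)) · exp(−(x−vt)²/(4Dt)), with n_e·A the pore (flow) area.
Plume center vt = 0.0960 × 2780 = 266.88 m, so the well at 246 m is 20.88 m upgradient of the peak.
√(4πDt) = 307.1 m, giving peak height M/(n_e·A·√(4πDt)) = 34.3/(0.22 × 12.0 × 307.1) = 0.04231 kg/m³.
(x−vt)²/(4Dt) = (-20.88)²/(4 × 2.70 × 2780) = 0.01452; exp(−0.01452) = 0.9856.
C = 0.04231 × 0.9856 = 0.0417 kg/m³.

0.0417 kg/m³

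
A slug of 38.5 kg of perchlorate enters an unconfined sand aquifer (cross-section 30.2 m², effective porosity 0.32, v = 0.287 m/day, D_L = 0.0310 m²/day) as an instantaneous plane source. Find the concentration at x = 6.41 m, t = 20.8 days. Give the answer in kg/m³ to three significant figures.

For an instantaneous plane source, C(x,t) = M/(n_e·A·√(4πDt)) · exp(−(x−vt)²/(4Dt)), with n_e·A the pore (flow) area.
Plume center vt = 0.287 × 20.8 = 5.9696 m, so the well at 6.41 m is 0.4404 m downgradient of the peak.
√(4πDt) = 2.847 m, giving peak height M/(n_e·A·√(4πDt)) = 38.5/(0.32 × 30.2 × 2.847) = 1.399 kg/m³.
(x−vt)²/(4Dt) = (0.4404)²/(4 × 0.0310 × 20.8) = 0.07520; exp(−0.07520) = 0.9276.
C = 1.399 × 0.9276 = 1.30 kg/m³.

1.30 kg/m³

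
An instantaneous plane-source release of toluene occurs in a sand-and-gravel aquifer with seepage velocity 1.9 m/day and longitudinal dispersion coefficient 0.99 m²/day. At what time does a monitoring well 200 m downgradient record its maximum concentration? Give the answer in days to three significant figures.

For the 1D instantaneous-source solution, setting ∂C/∂t = 0 at fixed x gives v²t² + 2Dt − x² = 0, so t = (√(D² + v²x²) − D)/v².
√(D² + v²x²) = √(0.99² + 1.9² × 200²) = 380.0; v² = 3.61.
t = (380.0 − 0.99)/3.61 = 105 days (vs. the pure-advection estimate x/v = 105 d).

105 days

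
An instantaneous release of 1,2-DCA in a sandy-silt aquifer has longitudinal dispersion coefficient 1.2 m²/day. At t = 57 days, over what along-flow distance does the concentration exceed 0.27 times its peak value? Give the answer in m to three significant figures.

37.9 m

The plume is Gaussian with σ = √(2Dt) = √(2 × 1.2 × 57) = 11.70 m.
C/C_peak = exp(−Δx²/(2σ²)) = 0.27 ⇒ Δx = σ·√(−2 ln 0.27) = 11.70 × 1.618 = 18.93 m.
Width = 2Δx = 37.9 m.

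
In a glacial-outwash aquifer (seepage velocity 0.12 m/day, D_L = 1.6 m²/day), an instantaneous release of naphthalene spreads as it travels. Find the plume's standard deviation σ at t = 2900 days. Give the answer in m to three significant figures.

96.3 m

Dispersive spreading gives a Gaussian with σ² = 2Dt; advection only shifts the center.
σ = √(2 × 1.6 × 2900) = 96.3 m.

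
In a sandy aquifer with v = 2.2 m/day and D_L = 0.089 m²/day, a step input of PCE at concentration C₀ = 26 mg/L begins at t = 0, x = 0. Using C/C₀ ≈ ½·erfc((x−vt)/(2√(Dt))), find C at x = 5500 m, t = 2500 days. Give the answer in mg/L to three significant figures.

For a continuous step input, C/C₀ ≈ ½·erfc((x−vt)/(2√(Dt))).
vt = 2.2 × 2500 = 5500 m and 2√(Dt) = 2√(0.089 × 2500) = 29.83 m.
Argument (x−vt)/(2√(Dt)) = (5500 − 5500)/29.83 = 0; ½·erfc(0) = 0.5000.
C = 26 × 0.5000 = 13.0 mg/L.

13.0 mg/L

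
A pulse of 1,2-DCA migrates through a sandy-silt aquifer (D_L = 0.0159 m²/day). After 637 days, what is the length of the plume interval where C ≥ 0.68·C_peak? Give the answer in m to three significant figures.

7.91 m

The plume is Gaussian with σ = √(2Dt) = √(2 × 0.0159 × 637) = 4.501 m.
C/C_peak = exp(−Δx²/(2σ²)) = 0.68 ⇒ Δx = σ·√(−2 ln 0.68) = 4.501 × 0.8783 = 3.953 m.
Width = 2Δx = 7.91 m.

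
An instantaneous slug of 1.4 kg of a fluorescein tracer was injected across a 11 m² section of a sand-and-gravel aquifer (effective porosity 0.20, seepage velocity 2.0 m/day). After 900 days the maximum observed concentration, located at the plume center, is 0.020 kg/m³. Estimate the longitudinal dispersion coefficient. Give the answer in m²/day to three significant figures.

At the plume center C_max = M/(n_e·A·√(4πDt)), so D = M²/(4πt·(n_e·A·C_max)²).
n_e·A·C_max = 0.20 × 11 × 0.020 = 0.04400 kg/m.
D = 1.4²/(4π × 900 × 0.04400²) = 0.0895 m²/day.

0.0895 m²/day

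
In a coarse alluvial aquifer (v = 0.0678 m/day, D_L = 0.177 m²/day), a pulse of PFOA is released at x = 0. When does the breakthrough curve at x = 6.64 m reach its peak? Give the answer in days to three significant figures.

66.7 days

For the 1D instantaneous-source solution, setting ∂C/∂t = 0 at fixed x gives v²t² + 2Dt − x² = 0, so t = (√(D² + v²x²) − D)/v².
√(D² + v²x²) = √(0.177² + 0.0678² × 6.64²) = 0.4837; v² = 0.00459684.
t = (0.4837 − 0.177)/0.00459684 = 66.7 days (vs. the pure-advection estimate x/v = 97.9 d).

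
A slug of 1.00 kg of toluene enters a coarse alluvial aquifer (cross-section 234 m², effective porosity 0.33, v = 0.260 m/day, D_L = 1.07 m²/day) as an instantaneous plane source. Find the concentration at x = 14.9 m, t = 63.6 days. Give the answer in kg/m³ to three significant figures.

0.000439 kg/m³

For an instantaneous plane source, C(x,t) = M/(n_e·A·√(4πDt)) · exp(−(x−vt)²/(4Dt)), with n_e·A the pore (flow) area.
Plume center vt = 0.260 × 63.6 = 16.536 m, so the well at 14.9 m is 1.636 m upgradient of the peak.
√(4πDt) = 29.24 m, giving peak height M/(n_e·A·√(4πDt)) = 1.00/(0.33 × 234 × 29.24) = 0.0004429 kg/m³.
(x−vt)²/(4Dt) = (-1.636)²/(4 × 1.07 × 63.6) = 0.009833; exp(−0.009833) = 0.9902.
C = 0.0004429 × 0.9902 = 0.000439 kg/m³.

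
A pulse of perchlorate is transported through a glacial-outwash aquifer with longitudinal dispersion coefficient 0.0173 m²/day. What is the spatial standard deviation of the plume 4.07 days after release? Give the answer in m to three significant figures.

Dispersive spreading gives a Gaussian with σ² = 2Dt; advection only shifts the center.
σ = √(2 × 0.0173 × 4.07) = 0.375 m.

0.375 m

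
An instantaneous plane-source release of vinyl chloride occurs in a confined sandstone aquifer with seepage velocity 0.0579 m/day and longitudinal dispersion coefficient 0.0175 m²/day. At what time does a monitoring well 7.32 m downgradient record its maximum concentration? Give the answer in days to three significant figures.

For the 1D instantaneous-source solution, setting ∂C/∂t = 0 at fixed x gives v²t² + 2Dt − x² = 0, so t = (√(D² + v²x²) − D)/v².
√(D² + v²x²) = √(0.0175² + 0.0579² × 7.32²) = 0.4242; v² = 0.00335241.
t = (0.4242 − 0.0175)/0.00335241 = 121 days (vs. the pure-advection estimate x/v = 126 d).

121 days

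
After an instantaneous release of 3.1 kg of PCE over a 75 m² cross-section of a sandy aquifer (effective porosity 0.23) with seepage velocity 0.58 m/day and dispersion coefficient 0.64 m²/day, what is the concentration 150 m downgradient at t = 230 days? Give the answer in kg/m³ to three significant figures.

For an instantaneous plane source, C(x,t) = M/(n_e·A·√(4πDt)) · exp(−(x−vt)²/(4Dt)), with n_e·A the pore (flow) area.
Plume center vt = 0.58 × 230 = 133.4 m, so the well at 150 m is 16.6 m downgradient of the peak.
√(4πDt) = 43.01 m, giving peak height M/(n_e·A·√(4πDt)) = 3.1/(0.23 × 75 × 43.01) = 0.004178 kg/m³.
(x−vt)²/(4Dt) = (16.6)²/(4 × 0.64 × 230) = 0.4680; exp(−0.4680) = 0.6263.
C = 0.004178 × 0.6263 = 0.00262 kg/m³.

0.00262 kg/m³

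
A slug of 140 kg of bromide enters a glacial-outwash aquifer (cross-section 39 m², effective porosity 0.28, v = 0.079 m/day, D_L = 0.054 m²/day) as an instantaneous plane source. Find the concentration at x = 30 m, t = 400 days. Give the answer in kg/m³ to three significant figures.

0.755 kg/m³

For an instantaneous plane source, C(x,t) = M/(n_e·A·√(4πDt)) · exp(−(x−vt)²/(4Dt)), with n_e·A the pore (flow) area.
Plume center vt = 0.079 × 400 = 31.6 m, so the well at 30 m is 1.6 m upgradient of the peak.
√(4πDt) = 16.48 m, giving peak height M/(n_e·A·√(4πDt)) = 140/(0.28 × 39 × 16.48) = 0.7779 kg/m³.
(x−vt)²/(4Dt) = (-1.6)²/(4 × 0.054 × 400) = 0.02963; exp(−0.02963) = 0.9708.
C = 0.7779 × 0.9708 = 0.755 kg/m³.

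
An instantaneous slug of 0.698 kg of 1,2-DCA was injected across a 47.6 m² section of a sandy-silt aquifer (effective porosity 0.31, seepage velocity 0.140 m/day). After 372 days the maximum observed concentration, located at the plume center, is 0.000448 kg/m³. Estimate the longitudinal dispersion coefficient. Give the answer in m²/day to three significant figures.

At the plume center C_max = M/(n_e·A·√(4πDt)), so D = M²/(4πt·(n_e·A·C_max)²).
n_e·A·C_max = 0.31 × 47.6 × 0.000448 = 0.006611 kg/m.
D = 0.698²/(4π × 372 × 0.006611²) = 2.38 m²/day.

2.38 m²/day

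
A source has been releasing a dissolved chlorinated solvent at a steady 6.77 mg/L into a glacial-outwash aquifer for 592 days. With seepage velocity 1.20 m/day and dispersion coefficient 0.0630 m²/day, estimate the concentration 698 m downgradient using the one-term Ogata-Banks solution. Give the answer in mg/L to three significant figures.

For a continuous step input, C/C₀ ≈ ½·erfc((x−vt)/(2√(Dt))).
vt = 1.20 × 592 = 710.4 m and 2√(Dt) = 2√(0.0630 × 592) = 12.21 m.
Argument (x−vt)/(2√(Dt)) = (698 − 710.4)/12.21 = -1.016; ½·erfc(-1.016) = 0.9246.
C = 6.77 × 0.9246 = 6.26 mg/L.

6.26 mg/L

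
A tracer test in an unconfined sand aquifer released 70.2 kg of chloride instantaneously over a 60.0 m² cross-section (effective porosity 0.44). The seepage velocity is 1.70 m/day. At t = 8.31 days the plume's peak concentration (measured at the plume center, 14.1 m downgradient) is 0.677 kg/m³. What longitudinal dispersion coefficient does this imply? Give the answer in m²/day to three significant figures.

0.148 m²/day

At the plume center C_max = M/(n_e·A·√(4πDt)), so D = M²/(4πt·(n_e·A·C_max)²).
n_e·A·C_max = 0.44 × 60.0 × 0.677 = 17.87 kg/m.
D = 70.2²/(4π × 8.31 × 17.87²) = 0.148 m²/day.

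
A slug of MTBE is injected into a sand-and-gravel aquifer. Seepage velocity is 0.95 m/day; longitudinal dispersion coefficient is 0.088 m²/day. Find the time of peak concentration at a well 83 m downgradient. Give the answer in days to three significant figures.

For the 1D instantaneous-source solution, setting ∂C/∂t = 0 at fixed x gives v²t² + 2Dt − x² = 0, so t = (√(D² + v²x²) − D)/v².
√(D² + v²x²) = √(0.088² + 0.95² × 83²) = 78.85; v² = 0.9025.
t = (78.85 − 0.088)/0.9025 = 87.3 days (vs. the pure-advection estimate x/v = 87.4 d).

87.3 days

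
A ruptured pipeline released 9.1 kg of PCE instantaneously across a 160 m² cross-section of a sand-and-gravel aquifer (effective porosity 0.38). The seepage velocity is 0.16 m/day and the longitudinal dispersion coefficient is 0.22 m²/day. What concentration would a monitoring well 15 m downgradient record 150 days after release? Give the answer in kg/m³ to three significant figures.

For an instantaneous plane source, C(x,t) = M/(n_e·A·√(4πDt)) · exp(−(x−vt)²/(4Dt)), with n_e·A the pore (flow) area.
Plume center vt = 0.16 × 150 = 24 m, so the well at 15 m is 9 m upgradient of the peak.
√(4πDt) = 20.36 m, giving peak height M/(n_e·A·√(4πDt)) = 9.1/(0.38 × 160 × 20.36) = 0.007351 kg/m³.
(x−vt)²/(4Dt) = (-9)²/(4 × 0.22 × 150) = 0.6136; exp(−0.6136) = 0.5414.
C = 0.007351 × 0.5414 = 0.00398 kg/m³.

0.00398 kg/m³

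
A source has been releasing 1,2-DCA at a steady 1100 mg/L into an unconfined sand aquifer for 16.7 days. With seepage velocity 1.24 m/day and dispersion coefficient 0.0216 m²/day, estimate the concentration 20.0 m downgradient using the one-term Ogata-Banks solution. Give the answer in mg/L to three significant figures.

878 mg/L

For a continuous step input, C/C₀ ≈ ½·erfc((x−vt)/(2√(Dt))).
vt = 1.24 × 16.7 = 20.708 m and 2√(Dt) = 2√(0.0216 × 16.7) = 1.201 m.
Argument (x−vt)/(2√(Dt)) = (20.0 − 20.708)/1.201 = -0.5895; ½·erfc(-0.5895) = 0.7978.
C = 1100 × 0.7978 = 878 mg/L.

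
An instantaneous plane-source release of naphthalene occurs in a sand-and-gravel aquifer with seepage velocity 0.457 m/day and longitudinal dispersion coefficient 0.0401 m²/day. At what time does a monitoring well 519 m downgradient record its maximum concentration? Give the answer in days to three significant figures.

For the 1D instantaneous-source solution, setting ∂C/∂t = 0 at fixed x gives v²t² + 2Dt − x² = 0, so t = (√(D² + v²x²) − D)/v².
√(D² + v²x²) = √(0.0401² + 0.457² × 519²) = 237.2; v² = 0.208849.
t = (237.2 − 0.0401)/0.208849 = 1140 days (vs. the pure-advection estimate x/v = 1140 d).

1140 days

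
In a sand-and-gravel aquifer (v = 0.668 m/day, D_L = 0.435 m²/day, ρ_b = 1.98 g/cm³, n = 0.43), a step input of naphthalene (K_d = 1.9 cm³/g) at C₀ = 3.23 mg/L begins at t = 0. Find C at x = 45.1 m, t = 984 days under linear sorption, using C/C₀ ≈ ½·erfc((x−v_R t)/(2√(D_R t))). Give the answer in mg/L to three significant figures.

Retardation factor R = 1 + ρ_b·K_d/n = 1 + 1.98 × 1.9/0.43 = 9.749.
Sorption retards both mechanisms: v_R = v/R = 0.06852 m/day, D_R = D/R = 0.04462 m²/day.
v_R·t = 0.06852 × 984 = 67.42368 m; 2√(D_R t) = 13.25 m; argument = (45.1 − 67.42368)/13.25 = -1.685.
C = C₀ × ½·erfc(-1.685) = 3.23 × 0.9914 = 3.20 mg/L.

3.20 mg/L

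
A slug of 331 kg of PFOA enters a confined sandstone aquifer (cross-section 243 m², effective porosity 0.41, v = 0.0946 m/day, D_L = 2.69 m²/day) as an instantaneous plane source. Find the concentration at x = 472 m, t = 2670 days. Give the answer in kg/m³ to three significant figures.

For an instantaneous plane source, C(x,t) = M/(n_e·A·√(4πDt)) · exp(−(x−vt)²/(4Dt)), with n_e·A the pore (flow) area.
Plume center vt = 0.0946 × 2670 = 252.582 m, so the well at 472 m is 219.418 m downgradient of the peak.
√(4πDt) = 300.4 m, giving peak height M/(n_e·A·√(4πDt)) = 331/(0.41 × 243 × 300.4) = 0.01106 kg/m³.
(x−vt)²/(4Dt) = (219.418)²/(4 × 2.69 × 2670) = 1.676; exp(−1.676) = 0.1871.
C = 0.01106 × 0.1871 = 0.00207 kg/m³.

0.00207 kg/m³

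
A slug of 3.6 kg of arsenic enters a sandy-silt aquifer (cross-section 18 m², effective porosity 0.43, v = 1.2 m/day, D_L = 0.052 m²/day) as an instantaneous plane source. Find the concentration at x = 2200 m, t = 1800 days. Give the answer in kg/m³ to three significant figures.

For an instantaneous plane source, C(x,t) = M/(n_e·A·√(4πDt)) · exp(−(x−vt)²/(4Dt)), with n_e·A the pore (flow) area.
Plume center vt = 1.2 × 1800 = 2160 m, so the well at 2200 m is 40 m downgradient of the peak.
√(4πDt) = 34.30 m, giving peak height M/(n_e·A·√(4πDt)) = 3.6/(0.43 × 18 × 34.30) = 0.01356 kg/m³.
(x−vt)²/(4Dt) = (40)²/(4 × 0.052 × 1800) = 4.274; exp(−4.274) = 0.01393.
C = 0.01356 × 0.01393 = 0.000189 kg/m³.

0.000189 kg/m³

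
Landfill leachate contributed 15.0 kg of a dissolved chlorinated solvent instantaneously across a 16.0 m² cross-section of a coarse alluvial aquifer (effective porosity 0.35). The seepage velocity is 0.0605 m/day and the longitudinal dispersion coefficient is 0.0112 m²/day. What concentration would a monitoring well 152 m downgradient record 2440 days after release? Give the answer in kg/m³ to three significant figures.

For an instantaneous plane source, C(x,t) = M/(n_e·A·√(4πDt)) · exp(−(x−vt)²/(4Dt)), with n_e·A the pore (flow) area.
Plume center vt = 0.0605 × 2440 = 147.62 m, so the well at 152 m is 4.38 m downgradient of the peak.
√(4πDt) = 18.53 m, giving peak height M/(n_e·A·√(4πDt)) = 15.0/(0.35 × 16.0 × 18.53) = 0.1446 kg/m³.
(x−vt)²/(4Dt) = (4.38)²/(4 × 0.0112 × 2440) = 0.1755; exp(−0.1755) = 0.8390.
C = 0.1446 × 0.8390 = 0.121 kg/m³.

0.121 kg/m³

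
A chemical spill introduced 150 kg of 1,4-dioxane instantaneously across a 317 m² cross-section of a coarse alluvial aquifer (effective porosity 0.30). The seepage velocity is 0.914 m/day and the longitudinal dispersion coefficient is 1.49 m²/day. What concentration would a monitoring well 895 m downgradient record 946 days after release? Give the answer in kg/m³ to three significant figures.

For an instantaneous plane source, C(x,t) = M/(n_e·A·√(4πDt)) · exp(−(x−vt)²/(4Dt)), with n_e·A the pore (flow) area.
Plume center vt = 0.914 × 946 = 864.644 m, so the well at 895 m is 30.356 m downgradient of the peak.
√(4πDt) = 133.1 m, giving peak height M/(n_e·A·√(4πDt)) = 150/(0.30 × 317 × 133.1) = 0.01185 kg/m³.
(x−vt)²/(4Dt) = (30.356)²/(4 × 1.49 × 946) = 0.1634; exp(−0.1634) = 0.8493.
C = 0.01185 × 0.8493 = 0.0101 kg/m³.

0.0101 kg/m³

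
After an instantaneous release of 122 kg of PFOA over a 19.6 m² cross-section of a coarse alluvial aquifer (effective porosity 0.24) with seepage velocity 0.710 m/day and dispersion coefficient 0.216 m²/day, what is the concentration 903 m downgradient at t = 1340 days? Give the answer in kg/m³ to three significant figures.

For an instantaneous plane source, C(x,t) = M/(n_e·A·√(4πDt)) · exp(−(x−vt)²/(4Dt)), with n_e·A the pore (flow) area.
Plume center vt = 0.710 × 1340 = 951.4 m, so the well at 903 m is 48.4 m upgradient of the peak.
√(4πDt) = 60.31 m, giving peak height M/(n_e·A·√(4πDt)) = 122/(0.24 × 19.6 × 60.31) = 0.4300 kg/m³.
(x−vt)²/(4Dt) = (-48.4)²/(4 × 0.216 × 1340) = 2.023; exp(−2.023) = 0.1323.
C = 0.4300 × 0.1323 = 0.0569 kg/m³.

0.0569 kg/m³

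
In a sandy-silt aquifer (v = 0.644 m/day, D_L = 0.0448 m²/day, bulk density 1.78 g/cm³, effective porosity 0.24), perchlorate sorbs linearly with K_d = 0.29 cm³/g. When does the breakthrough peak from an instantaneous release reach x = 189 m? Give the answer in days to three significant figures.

Retardation factor R = 1 + ρ_b·K_d/n = 1 + 1.78 × 0.29/0.24 = 3.151.
Sorption retards both mechanisms: v_R = v/R = 0.2044 m/day, D_R = D/R = 0.01422 m²/day.
Peak time from v_R²t² + 2D_R t − x² = 0: t = (√(D_R² + v_R²x²) − D_R)/v_R².
√(D_R² + v_R²x²) = √(0.01422² + 0.2044² × 189²) = 38.63; v_R² = 0.04178.
t = (38.63 − 0.01422)/0.04178 = 924 days.

924 days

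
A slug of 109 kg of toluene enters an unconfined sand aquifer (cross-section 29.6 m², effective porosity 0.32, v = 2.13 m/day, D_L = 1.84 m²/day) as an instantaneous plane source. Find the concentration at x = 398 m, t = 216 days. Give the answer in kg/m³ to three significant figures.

0.0144 kg/m³

For an instantaneous plane source, C(x,t) = M/(n_e·A·√(4πDt)) · exp(−(x−vt)²/(4Dt)), with n_e·A the pore (flow) area.
Plume center vt = 2.13 × 216 = 460.08 m, so the well at 398 m is 62.08 m upgradient of the peak.
√(4πDt) = 70.67 m, giving peak height M/(n_e·A·√(4πDt)) = 109/(0.32 × 29.6 × 70.67) = 0.1628 kg/m³.
(x−vt)²/(4Dt) = (-62.08)²/(4 × 1.84 × 216) = 2.424; exp(−2.424) = 0.08857.
C = 0.1628 × 0.08857 = 0.0144 kg/m³.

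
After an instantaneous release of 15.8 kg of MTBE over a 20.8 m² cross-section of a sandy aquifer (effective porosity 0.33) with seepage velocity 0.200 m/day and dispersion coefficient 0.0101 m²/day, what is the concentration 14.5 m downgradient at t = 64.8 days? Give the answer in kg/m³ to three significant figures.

For an instantaneous plane source, C(x,t) = M/(n_e·A·√(4πDt)) · exp(−(x−vt)²/(4Dt)), with n_e·A the pore (flow) area.
Plume center vt = 0.200 × 64.8 = 12.96 m, so the well at 14.5 m is 1.54 m downgradient of the peak.
√(4πDt) = 2.868 m, giving peak height M/(n_e·A·√(4πDt)) = 15.8/(0.33 × 20.8 × 2.868) = 0.8026 kg/m³.
(x−vt)²/(4Dt) = (1.54)²/(4 × 0.0101 × 64.8) = 0.9059; exp(−0.9059) = 0.4042.
C = 0.8026 × 0.4042 = 0.324 kg/m³.

0.324 kg/m³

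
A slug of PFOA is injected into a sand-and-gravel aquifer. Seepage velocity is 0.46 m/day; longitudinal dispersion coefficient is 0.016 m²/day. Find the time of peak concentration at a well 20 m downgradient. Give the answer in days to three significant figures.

For the 1D instantaneous-source solution, setting ∂C/∂t = 0 at fixed x gives v²t² + 2Dt − x² = 0, so t = (√(D² + v²x²) − D)/v².
√(D² + v²x²) = √(0.016² + 0.46² × 20²) = 9.200; v² = 0.2116.
t = (9.200 − 0.016)/0.2116 = 43.4 days (vs. the pure-advection estimate x/v = 43.5 d).

43.4 days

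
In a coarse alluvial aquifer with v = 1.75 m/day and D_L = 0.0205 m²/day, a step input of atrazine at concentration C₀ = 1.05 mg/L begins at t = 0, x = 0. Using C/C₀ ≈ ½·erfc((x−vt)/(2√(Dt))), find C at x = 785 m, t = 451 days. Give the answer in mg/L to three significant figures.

For a continuous step input, C/C₀ ≈ ½·erfc((x−vt)/(2√(Dt))).
vt = 1.75 × 451 = 789.25 m and 2√(Dt) = 2√(0.0205 × 451) = 6.081 m.
Argument (x−vt)/(2√(Dt)) = (785 − 789.25)/6.081 = -0.6989; ½·erfc(-0.6989) = 0.8385.
C = 1.05 × 0.8385 = 0.880 mg/L.

0.880 mg/L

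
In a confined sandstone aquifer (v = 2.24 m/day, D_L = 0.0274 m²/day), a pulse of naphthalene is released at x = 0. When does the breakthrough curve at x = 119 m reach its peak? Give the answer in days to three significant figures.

For the 1D instantaneous-source solution, setting ∂C/∂t = 0 at fixed x gives v²t² + 2Dt − x² = 0, so t = (√(D² + v²x²) − D)/v².
√(D² + v²x²) = √(0.0274² + 2.24² × 119²) = 266.6; v² = 5.0176.
t = (266.6 − 0.0274)/5.0176 = 53.1 days (vs. the pure-advection estimate x/v = 53.1 d).

53.1 days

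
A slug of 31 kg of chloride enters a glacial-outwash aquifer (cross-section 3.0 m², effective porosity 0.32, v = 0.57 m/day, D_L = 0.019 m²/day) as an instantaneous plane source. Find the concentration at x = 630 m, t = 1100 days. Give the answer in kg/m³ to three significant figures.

1.79 kg/m³

For an instantaneous plane source, C(x,t) = M/(n_e·A·√(4πDt)) · exp(−(x−vt)²/(4Dt)), with n_e·A the pore (flow) area.
Plume center vt = 0.57 × 1100 = 627 m, so the well at 630 m is 3 m downgradient of the peak.
√(4πDt) = 16.21 m, giving peak height M/(n_e·A·√(4πDt)) = 31/(0.32 × 3.0 × 16.21) = 1.992 kg/m³.
(x−vt)²/(4Dt) = (3)²/(4 × 0.019 × 1100) = 0.1077; exp(−0.1077) = 0.8979.
C = 1.992 × 0.8979 = 1.79 kg/m³.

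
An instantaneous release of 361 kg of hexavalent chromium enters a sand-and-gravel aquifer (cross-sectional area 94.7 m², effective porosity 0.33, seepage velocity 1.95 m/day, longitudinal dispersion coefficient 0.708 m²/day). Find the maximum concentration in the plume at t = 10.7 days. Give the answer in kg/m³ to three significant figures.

The peak of an instantaneous 1D plume sits at x = vt; there the Gaussian factor is 1 and C_max = M/(n_e·A·√(4πDt)), where n_e·A is the pore area the mass is dissolved in.
√(4πDt) = √(4π × 0.708 × 10.7) = 9.757 m, so C_max = 361/(0.33 × 94.7 × 9.757) = 1.18 kg/m³.

1.18 kg/m³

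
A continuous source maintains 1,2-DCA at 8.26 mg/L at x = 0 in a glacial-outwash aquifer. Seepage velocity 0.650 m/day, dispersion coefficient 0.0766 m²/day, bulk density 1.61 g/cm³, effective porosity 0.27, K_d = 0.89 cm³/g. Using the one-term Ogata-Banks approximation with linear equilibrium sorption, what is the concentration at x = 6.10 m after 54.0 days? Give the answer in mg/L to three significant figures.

2.65 mg/L

Retardation factor R = 1 + ρ_b·K_d/n = 1 + 1.61 × 0.89/0.27 = 6.307.
Sorption retards both mechanisms: v_R = v/R = 0.1031 m/day, D_R = D/R = 0.01215 m²/day.
v_R·t = 0.1031 × 54.0 = 5.5674 m; 2√(D_R t) = 1.620 m; argument = (6.10 − 5.5674)/1.620 = 0.3288.
C = C₀ × ½·erfc(0.3288) = 8.26 × 0.3210 = 2.65 mg/L.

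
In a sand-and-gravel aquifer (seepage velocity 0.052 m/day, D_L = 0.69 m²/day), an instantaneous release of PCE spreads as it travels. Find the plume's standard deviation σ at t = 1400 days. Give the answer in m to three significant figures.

44.0 m

Dispersive spreading gives a Gaussian with σ² = 2Dt; advection only shifts the center.
σ = √(2 × 0.69 × 1400) = 44.0 m.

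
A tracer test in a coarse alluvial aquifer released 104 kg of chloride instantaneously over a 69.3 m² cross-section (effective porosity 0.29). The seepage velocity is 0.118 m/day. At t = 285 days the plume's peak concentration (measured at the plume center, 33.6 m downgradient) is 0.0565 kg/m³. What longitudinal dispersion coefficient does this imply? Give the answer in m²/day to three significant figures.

At the plume center C_max = M/(n_e·A·√(4πDt)), so D = M²/(4πt·(n_e·A·C_max)²).
n_e·A·C_max = 0.29 × 69.3 × 0.0565 = 1.135 kg/m.
D = 104²/(4π × 285 × 1.135²) = 2.34 m²/day.

2.34 m²/day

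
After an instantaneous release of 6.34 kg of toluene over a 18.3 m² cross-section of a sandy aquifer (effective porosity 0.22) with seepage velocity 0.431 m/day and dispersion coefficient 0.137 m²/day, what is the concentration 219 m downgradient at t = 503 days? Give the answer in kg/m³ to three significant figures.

0.0526 kg/m³

For an instantaneous plane source, C(x,t) = M/(n_e·A·√(4πDt)) · exp(−(x−vt)²/(4Dt)), with n_e·A the pore (flow) area.
Plume center vt = 0.431 × 503 = 216.793 m, so the well at 219 m is 2.207 m downgradient of the peak.
√(4πDt) = 29.43 m, giving peak height M/(n_e·A·√(4πDt)) = 6.34/(0.22 × 18.3 × 29.43) = 0.05351 kg/m³.
(x−vt)²/(4Dt) = (2.207)²/(4 × 0.137 × 503) = 0.01767; exp(−0.01767) = 0.9825.
C = 0.05351 × 0.9825 = 0.0526 kg/m³.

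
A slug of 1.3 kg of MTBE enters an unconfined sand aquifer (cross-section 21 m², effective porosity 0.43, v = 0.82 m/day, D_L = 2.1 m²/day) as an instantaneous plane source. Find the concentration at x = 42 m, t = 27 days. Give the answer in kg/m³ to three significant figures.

0.000948 kg/m³

For an instantaneous plane source, C(x,t) = M/(n_e·A·√(4πDt)) · exp(−(x−vt)²/(4Dt)), with n_e·A the pore (flow) area.
Plume center vt = 0.82 × 27 = 22.14 m, so the well at 42 m is 19.86 m downgradient of the peak.
√(4πDt) = 26.69 m, giving peak height M/(n_e·A·√(4πDt)) = 1.3/(0.43 × 21 × 26.69) = 0.005394 kg/m³.
(x−vt)²/(4Dt) = (19.86)²/(4 × 2.1 × 27) = 1.739; exp(−1.739) = 0.1757.
C = 0.005394 × 0.1757 = 0.000948 kg/m³.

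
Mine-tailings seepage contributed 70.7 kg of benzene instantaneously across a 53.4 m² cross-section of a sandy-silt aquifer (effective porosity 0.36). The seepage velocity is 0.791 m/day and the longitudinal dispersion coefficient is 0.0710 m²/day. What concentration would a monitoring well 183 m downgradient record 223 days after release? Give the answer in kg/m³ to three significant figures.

For an instantaneous plane source, C(x,t) = M/(n_e·A·√(4πDt)) · exp(−(x−vt)²/(4Dt)), with n_e·A the pore (flow) area.
Plume center vt = 0.791 × 223 = 176.393 m, so the well at 183 m is 6.607 m downgradient of the peak.
√(4πDt) = 14.11 m, giving peak height M/(n_e·A·√(4πDt)) = 70.7/(0.36 × 53.4 × 14.11) = 0.2606 kg/m³.
(x−vt)²/(4Dt) = (6.607)²/(4 × 0.0710 × 223) = 0.6893; exp(−0.6893) = 0.5019.
C = 0.2606 × 0.5019 = 0.131 kg/m³.

0.131 kg/m³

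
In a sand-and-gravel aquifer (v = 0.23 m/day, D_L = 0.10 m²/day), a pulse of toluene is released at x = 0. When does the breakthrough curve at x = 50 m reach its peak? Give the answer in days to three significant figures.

216 days

For the 1D instantaneous-source solution, setting ∂C/∂t = 0 at fixed x gives v²t² + 2Dt − x² = 0, so t = (√(D² + v²x²) − D)/v².
√(D² + v²x²) = √(0.10² + 0.23² × 50²) = 11.50; v² = 0.0529.
t = (11.50 − 0.10)/0.0529 = 216 days (vs. the pure-advection estimate x/v = 217 d).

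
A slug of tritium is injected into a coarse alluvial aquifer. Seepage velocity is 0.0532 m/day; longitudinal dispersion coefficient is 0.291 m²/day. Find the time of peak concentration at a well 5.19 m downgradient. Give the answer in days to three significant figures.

38.9 days

For the 1D instantaneous-source solution, setting ∂C/∂t = 0 at fixed x gives v²t² + 2Dt − x² = 0, so t = (√(D² + v²x²) − D)/v².
√(D² + v²x²) = √(0.291² + 0.0532² × 5.19²) = 0.4011; v² = 0.00283024.
t = (0.4011 − 0.291)/0.00283024 = 38.9 days (vs. the pure-advection estimate x/v = 97.6 d).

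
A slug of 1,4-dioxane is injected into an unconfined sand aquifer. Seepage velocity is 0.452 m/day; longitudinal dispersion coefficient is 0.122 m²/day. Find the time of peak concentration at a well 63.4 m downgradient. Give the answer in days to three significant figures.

140 days

For the 1D instantaneous-source solution, setting ∂C/∂t = 0 at fixed x gives v²t² + 2Dt − x² = 0, so t = (√(D² + v²x²) − D)/v².
√(D² + v²x²) = √(0.122² + 0.452² × 63.4²) = 28.66; v² = 0.204304.
t = (28.66 − 0.122)/0.204304 = 140 days (vs. the pure-advection estimate x/v = 140 d).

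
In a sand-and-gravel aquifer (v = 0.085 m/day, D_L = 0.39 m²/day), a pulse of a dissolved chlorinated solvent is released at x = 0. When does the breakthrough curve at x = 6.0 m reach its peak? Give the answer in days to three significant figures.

34.9 days

For the 1D instantaneous-source solution, setting ∂C/∂t = 0 at fixed x gives v²t² + 2Dt − x² = 0, so t = (√(D² + v²x²) − D)/v².
√(D² + v²x²) = √(0.39² + 0.085² × 6.0²) = 0.6420; v² = 0.007225.
t = (0.6420 − 0.39)/0.007225 = 34.9 days (vs. the pure-advection estimate x/v = 70.6 d).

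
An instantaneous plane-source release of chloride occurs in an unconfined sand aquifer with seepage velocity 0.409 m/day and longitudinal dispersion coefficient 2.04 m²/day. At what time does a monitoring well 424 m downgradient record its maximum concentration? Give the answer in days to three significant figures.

For the 1D instantaneous-source solution, setting ∂C/∂t = 0 at fixed x gives v²t² + 2Dt − x² = 0, so t = (√(D² + v²x²) − D)/v².
√(D² + v²x²) = √(2.04² + 0.409² × 424²) = 173.4; v² = 0.167281.
t = (173.4 − 2.04)/0.167281 = 1020 days (vs. the pure-advection estimate x/v = 1040 d).

1020 days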